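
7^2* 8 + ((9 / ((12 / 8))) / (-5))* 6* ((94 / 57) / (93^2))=107362544 / 273885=392.00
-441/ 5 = -88.20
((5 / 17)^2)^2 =625 / 83521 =0.01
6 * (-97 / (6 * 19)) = -97 / 19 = -5.11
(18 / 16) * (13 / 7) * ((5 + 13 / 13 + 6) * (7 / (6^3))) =13 / 16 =0.81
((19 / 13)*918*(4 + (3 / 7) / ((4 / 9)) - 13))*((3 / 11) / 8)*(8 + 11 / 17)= -7271775 / 2288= -3178.22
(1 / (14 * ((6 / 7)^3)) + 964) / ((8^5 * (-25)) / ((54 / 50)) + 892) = -416497 / 327294656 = -0.00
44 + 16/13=588/13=45.23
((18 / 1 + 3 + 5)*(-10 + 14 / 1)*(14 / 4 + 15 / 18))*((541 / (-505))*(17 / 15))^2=114358661768 / 172141875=664.33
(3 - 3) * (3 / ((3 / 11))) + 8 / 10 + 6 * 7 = 214 / 5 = 42.80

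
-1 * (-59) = 59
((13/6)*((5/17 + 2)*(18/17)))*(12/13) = 1404/289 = 4.86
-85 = -85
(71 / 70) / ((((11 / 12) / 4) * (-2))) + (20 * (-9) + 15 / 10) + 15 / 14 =-69162 / 385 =-179.64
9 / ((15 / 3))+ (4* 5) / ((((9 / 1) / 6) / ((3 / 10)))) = 29 / 5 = 5.80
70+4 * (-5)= 50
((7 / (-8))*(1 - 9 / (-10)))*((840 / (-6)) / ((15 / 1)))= 931 / 60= 15.52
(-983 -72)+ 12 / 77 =-81223 / 77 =-1054.84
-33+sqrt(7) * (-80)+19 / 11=-80 * sqrt(7) - 344 / 11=-242.93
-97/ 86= -1.13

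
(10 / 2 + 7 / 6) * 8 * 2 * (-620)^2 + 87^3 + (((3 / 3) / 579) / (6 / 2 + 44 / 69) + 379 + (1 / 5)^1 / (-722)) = 20243852830118341 / 524637690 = 38586348.67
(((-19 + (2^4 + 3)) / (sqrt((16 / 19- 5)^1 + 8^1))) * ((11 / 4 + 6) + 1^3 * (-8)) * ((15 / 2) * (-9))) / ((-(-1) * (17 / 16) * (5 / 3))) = 0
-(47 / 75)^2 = -2209 / 5625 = -0.39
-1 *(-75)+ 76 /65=4951 /65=76.17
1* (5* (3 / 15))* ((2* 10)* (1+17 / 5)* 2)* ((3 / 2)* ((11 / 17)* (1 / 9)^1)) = 968 / 51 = 18.98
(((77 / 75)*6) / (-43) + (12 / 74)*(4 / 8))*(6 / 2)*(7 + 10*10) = -793833 / 39775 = -19.96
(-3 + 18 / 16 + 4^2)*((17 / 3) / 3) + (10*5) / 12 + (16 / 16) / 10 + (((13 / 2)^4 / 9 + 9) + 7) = 19623 / 80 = 245.29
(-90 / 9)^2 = 100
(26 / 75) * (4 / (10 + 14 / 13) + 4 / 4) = 637 / 1350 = 0.47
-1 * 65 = -65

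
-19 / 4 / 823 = -19 / 3292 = -0.01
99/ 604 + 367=221767/ 604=367.16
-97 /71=-1.37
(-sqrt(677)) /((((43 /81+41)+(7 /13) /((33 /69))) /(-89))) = 1030887 * sqrt(677) /494093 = 54.29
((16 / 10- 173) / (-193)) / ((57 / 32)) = 27424 / 55005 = 0.50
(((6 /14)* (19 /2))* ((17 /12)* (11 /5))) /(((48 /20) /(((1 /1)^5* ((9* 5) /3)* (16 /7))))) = 17765 /98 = 181.28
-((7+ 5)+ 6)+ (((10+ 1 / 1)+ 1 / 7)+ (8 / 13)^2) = -7664 / 1183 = -6.48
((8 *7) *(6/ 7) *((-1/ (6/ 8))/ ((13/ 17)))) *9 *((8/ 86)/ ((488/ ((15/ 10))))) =-7344/ 34099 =-0.22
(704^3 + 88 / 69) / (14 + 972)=12037521452 / 34017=353867.81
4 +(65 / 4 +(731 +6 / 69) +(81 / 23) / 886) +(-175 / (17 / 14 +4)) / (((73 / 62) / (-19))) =280808669779 / 217188724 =1292.92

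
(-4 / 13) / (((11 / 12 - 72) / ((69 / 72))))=46 / 11089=0.00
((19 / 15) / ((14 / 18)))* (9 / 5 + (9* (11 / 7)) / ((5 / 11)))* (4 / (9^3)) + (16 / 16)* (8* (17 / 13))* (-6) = -62.48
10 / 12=5 / 6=0.83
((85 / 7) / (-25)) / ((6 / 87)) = -493 / 70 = -7.04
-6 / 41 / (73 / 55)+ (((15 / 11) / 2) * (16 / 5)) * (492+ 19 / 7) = 1079.27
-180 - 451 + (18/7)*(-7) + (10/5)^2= -645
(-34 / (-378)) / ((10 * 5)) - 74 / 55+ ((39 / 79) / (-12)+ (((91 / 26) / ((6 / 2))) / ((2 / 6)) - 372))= -6075024859 / 16424100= -369.88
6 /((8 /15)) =45 /4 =11.25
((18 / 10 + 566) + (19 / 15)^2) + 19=588.40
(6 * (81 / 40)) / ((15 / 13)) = 1053 / 100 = 10.53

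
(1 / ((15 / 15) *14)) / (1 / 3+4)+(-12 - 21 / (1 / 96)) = -369093 / 182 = -2027.98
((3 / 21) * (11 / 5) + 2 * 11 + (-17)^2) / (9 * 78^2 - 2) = 5448 / 958195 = 0.01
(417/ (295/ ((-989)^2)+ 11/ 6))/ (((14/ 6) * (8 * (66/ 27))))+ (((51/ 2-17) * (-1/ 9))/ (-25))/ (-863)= 6415095948951139/ 1287154660591800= 4.98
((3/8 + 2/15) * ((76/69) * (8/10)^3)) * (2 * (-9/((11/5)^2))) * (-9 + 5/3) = 7.82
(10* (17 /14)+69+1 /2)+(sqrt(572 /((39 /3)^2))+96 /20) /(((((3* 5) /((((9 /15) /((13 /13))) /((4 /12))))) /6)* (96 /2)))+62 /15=3* sqrt(143) /1300+450703 /5250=85.88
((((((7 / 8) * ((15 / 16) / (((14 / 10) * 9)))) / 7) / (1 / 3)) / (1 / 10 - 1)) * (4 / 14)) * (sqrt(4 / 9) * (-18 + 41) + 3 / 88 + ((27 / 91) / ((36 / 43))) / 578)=-3334353125 / 24494678208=-0.14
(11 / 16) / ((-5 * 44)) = -1 / 320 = -0.00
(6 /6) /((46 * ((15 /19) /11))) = 209 /690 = 0.30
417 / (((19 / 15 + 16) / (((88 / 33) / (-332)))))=-4170 / 21497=-0.19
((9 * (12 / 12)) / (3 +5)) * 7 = 63 / 8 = 7.88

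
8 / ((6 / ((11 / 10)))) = 22 / 15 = 1.47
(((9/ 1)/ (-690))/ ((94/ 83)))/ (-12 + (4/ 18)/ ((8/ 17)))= 27/ 27025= 0.00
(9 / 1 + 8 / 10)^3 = 941.19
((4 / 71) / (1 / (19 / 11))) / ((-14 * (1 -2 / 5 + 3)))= -95 / 49203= -0.00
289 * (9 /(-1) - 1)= -2890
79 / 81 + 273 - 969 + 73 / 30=-560999 / 810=-692.59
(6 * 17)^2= 10404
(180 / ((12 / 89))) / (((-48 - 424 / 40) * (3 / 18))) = -40050 / 293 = -136.69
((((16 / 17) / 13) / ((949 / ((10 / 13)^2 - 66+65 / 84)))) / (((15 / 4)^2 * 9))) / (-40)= 7340408 / 7536323237625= 0.00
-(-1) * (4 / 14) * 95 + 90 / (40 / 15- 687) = 388180 / 14371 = 27.01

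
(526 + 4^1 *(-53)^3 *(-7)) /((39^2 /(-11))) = -15286634 /507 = -30151.15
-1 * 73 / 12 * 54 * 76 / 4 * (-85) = 1061055 / 2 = 530527.50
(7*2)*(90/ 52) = 315/ 13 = 24.23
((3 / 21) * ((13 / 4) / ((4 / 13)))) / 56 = 169 / 6272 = 0.03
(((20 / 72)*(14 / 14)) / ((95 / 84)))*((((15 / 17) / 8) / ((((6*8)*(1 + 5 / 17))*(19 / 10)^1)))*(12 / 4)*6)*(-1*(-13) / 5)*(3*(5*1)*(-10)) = -102375 / 63536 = -1.61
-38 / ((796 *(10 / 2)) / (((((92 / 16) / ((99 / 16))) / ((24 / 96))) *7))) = -24472 / 98505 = -0.25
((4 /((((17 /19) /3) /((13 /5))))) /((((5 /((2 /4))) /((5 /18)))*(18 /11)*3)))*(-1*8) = -10868 /6885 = -1.58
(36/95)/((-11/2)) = -72/1045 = -0.07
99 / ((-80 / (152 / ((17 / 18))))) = -16929 / 85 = -199.16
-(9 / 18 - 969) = 1937 / 2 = 968.50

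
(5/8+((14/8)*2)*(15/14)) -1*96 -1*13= -837/8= -104.62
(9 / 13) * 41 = 369 / 13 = 28.38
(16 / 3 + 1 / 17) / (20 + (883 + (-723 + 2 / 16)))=200 / 6681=0.03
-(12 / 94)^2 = -36 / 2209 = -0.02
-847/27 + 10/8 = -30.12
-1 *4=-4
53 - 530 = -477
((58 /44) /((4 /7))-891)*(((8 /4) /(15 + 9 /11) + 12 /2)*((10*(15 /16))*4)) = -1042081625 /5104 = -204169.60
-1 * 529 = -529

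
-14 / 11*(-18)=252 / 11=22.91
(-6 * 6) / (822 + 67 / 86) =-3096 / 70759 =-0.04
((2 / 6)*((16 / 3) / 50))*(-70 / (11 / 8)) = -896 / 495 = -1.81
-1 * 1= -1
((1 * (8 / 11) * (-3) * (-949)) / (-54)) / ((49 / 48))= -60736 / 1617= -37.56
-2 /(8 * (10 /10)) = -1 /4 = -0.25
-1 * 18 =-18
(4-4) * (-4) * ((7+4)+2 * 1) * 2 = 0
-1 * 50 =-50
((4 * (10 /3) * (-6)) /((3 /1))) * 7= -560 /3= -186.67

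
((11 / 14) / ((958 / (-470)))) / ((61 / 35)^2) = -452375 / 3564718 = -0.13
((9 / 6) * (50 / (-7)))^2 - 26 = 4351 / 49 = 88.80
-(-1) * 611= 611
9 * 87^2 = 68121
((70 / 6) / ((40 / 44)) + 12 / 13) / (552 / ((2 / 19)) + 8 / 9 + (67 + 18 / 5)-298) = 0.00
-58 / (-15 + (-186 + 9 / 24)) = 464 / 1605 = 0.29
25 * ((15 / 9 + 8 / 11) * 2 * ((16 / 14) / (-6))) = -15800 / 693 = -22.80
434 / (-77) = -62 / 11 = -5.64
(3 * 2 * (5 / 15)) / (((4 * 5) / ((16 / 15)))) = 8 / 75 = 0.11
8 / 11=0.73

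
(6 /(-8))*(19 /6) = -19 /8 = -2.38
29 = 29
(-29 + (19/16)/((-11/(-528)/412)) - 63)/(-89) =-23392/89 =-262.83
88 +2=90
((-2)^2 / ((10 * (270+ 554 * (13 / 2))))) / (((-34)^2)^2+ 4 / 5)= 1 / 12932399382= 0.00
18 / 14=1.29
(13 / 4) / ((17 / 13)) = 169 / 68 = 2.49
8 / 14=4 / 7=0.57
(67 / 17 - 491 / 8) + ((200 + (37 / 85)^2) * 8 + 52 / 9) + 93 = 854615669 / 520200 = 1642.86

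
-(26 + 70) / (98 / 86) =-4128 / 49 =-84.24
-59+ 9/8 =-463/8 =-57.88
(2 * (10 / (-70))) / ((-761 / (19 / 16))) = 19 / 42616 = 0.00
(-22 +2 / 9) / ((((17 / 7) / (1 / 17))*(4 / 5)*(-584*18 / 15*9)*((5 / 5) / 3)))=8575 / 27341712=0.00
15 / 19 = 0.79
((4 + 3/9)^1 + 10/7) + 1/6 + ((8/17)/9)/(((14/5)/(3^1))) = 4273/714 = 5.98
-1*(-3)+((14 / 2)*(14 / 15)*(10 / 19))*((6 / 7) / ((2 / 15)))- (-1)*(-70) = -853 / 19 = -44.89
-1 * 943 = -943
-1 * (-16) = 16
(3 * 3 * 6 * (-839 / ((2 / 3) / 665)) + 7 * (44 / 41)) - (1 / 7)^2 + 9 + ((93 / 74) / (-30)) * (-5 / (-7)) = -13437241388381 / 297332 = -45192718.54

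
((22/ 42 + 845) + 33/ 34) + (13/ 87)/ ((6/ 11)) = 26299778/ 31059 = 846.77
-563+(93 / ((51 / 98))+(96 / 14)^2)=-280949 / 833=-337.27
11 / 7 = 1.57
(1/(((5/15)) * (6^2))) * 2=1/6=0.17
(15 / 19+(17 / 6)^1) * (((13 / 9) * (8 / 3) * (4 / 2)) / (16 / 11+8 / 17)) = 1004003 / 69255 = 14.50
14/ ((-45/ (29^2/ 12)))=-5887/ 270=-21.80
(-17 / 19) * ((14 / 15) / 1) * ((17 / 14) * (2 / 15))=-578 / 4275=-0.14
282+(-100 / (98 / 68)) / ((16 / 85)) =-8489 / 98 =-86.62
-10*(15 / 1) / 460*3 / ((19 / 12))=-270 / 437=-0.62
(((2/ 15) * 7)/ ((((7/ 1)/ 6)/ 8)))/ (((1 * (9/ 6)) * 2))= 32/ 15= 2.13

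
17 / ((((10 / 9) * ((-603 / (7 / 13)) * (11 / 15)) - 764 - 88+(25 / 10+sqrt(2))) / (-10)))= 299880 * sqrt(2) / 5476440481+528381420 / 5476440481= 0.10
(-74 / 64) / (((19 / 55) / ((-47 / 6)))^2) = -247242325 / 415872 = -594.52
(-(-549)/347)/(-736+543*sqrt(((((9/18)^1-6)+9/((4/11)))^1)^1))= 1616256/7126196383+596214*sqrt(77)/7126196383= 0.00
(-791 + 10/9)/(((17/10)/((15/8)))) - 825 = -346025/204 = -1696.20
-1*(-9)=9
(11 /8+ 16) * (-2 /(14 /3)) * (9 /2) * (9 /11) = -33777 /1232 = -27.42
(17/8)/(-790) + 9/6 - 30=-180137/6320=-28.50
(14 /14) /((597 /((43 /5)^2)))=1849 /14925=0.12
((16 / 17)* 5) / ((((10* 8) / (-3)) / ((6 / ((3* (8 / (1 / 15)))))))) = -1 / 340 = -0.00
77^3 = 456533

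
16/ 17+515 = 8771/ 17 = 515.94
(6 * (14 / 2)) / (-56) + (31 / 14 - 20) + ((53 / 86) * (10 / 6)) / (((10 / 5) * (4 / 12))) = -10231 / 602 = -17.00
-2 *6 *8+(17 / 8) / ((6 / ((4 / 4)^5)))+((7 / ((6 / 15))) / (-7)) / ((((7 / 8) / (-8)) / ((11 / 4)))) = -11017 / 336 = -32.79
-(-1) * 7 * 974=6818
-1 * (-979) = 979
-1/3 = -0.33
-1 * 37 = -37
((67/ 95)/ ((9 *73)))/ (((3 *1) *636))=67/ 119087820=0.00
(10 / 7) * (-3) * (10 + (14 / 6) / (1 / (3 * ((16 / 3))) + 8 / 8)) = -52.27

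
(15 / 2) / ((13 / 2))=15 / 13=1.15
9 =9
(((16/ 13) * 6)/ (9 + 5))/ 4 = 12/ 91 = 0.13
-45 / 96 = -15 / 32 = -0.47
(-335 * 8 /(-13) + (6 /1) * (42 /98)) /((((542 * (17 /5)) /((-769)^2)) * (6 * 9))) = 28080777085 /22638798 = 1240.38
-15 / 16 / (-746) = 15 / 11936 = 0.00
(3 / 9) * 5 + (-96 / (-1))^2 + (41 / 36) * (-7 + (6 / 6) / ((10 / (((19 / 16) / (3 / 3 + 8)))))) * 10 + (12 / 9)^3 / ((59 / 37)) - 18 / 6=2794478185 / 305856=9136.58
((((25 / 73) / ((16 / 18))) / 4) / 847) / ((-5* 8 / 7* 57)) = -15 / 42963712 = -0.00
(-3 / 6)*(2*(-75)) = 75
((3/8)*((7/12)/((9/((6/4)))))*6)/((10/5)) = 7/64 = 0.11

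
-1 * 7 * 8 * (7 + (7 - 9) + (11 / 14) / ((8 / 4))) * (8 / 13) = -185.85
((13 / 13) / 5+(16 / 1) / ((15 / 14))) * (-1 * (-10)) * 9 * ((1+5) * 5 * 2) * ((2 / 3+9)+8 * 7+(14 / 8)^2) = 11233095 / 2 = 5616547.50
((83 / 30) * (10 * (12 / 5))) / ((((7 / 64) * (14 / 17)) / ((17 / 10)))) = 1535168 / 1225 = 1253.20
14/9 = 1.56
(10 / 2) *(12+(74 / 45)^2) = 29776 / 405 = 73.52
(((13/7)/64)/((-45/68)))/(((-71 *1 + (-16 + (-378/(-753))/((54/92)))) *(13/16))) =0.00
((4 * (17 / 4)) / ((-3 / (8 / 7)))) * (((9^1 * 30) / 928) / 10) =-153 / 812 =-0.19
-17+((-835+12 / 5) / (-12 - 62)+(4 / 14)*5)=-11189 / 2590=-4.32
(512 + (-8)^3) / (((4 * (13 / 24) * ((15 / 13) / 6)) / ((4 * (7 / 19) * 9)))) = 0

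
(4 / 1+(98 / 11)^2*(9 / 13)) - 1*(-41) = 157221 / 1573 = 99.95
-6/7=-0.86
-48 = -48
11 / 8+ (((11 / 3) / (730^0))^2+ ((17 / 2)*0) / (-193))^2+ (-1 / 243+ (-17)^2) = 915865 / 1944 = 471.12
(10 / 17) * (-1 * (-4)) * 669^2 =17902440 / 17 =1053084.71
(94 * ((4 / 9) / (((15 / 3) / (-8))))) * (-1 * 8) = 24064 / 45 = 534.76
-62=-62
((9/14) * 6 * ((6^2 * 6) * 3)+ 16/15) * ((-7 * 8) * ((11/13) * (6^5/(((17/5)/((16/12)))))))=-79849414656/221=-361309568.58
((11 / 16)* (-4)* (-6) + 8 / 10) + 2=193 / 10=19.30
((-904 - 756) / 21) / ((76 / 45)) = -6225 / 133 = -46.80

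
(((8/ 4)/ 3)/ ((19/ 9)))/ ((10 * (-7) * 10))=-3/ 6650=-0.00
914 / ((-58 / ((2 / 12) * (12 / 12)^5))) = -457 / 174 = -2.63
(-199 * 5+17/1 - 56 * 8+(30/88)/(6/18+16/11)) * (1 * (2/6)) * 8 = -672982/177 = -3802.16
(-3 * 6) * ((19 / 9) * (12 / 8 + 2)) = -133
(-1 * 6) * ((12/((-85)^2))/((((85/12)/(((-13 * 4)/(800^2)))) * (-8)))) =-0.00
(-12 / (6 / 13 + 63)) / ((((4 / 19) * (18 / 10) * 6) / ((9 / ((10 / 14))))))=-1729 / 1650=-1.05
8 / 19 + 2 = 46 / 19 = 2.42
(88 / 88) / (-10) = -1 / 10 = -0.10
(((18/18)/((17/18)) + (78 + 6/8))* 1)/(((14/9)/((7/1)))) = 48843/136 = 359.14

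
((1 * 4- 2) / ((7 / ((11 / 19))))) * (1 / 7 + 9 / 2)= 715 / 931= 0.77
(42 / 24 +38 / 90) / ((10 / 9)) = 391 / 200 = 1.96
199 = 199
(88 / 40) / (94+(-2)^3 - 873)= -0.00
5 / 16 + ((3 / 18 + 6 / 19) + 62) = 57269 / 912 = 62.79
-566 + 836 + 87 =357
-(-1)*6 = 6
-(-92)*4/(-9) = -40.89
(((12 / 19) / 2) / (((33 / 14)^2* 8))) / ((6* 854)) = 0.00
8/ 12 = 2/ 3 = 0.67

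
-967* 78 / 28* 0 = 0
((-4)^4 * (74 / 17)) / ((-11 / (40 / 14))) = -378880 / 1309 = -289.44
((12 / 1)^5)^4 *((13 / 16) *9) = 28034369944772161830912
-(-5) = 5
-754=-754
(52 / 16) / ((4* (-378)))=-13 / 6048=-0.00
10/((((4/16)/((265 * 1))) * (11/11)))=10600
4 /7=0.57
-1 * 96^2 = -9216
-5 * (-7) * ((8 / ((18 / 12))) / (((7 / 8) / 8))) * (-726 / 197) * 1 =-1239040 / 197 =-6289.54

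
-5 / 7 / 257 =-5 / 1799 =-0.00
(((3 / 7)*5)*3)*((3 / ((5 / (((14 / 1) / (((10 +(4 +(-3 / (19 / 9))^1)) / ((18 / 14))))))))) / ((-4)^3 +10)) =-171 / 1673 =-0.10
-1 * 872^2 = -760384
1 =1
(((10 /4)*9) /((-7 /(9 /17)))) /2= -405 /476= -0.85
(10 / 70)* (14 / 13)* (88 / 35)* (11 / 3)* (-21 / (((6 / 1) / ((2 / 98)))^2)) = -0.00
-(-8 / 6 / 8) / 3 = 1 / 18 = 0.06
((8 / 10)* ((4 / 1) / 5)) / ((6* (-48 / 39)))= -13 / 150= -0.09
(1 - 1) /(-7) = 0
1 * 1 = 1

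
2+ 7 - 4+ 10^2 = 105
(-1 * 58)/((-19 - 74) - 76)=58/169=0.34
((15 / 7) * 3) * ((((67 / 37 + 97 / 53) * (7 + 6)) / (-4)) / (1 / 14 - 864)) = 417690 / 4743659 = 0.09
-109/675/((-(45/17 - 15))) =-1853/141750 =-0.01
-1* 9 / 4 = -2.25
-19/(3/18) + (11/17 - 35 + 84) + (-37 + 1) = -1706/17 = -100.35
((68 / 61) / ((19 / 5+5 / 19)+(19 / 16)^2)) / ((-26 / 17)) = -14056960 / 105557023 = -0.13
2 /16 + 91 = 729 /8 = 91.12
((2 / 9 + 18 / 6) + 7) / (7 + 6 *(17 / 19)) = 1748 / 2115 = 0.83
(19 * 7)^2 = 17689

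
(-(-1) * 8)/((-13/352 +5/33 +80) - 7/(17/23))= 13056/115291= 0.11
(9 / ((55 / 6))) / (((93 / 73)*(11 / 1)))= 1314 / 18755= 0.07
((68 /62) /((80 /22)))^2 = 34969 /384400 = 0.09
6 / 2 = 3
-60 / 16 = -3.75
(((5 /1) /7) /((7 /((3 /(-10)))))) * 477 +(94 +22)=9937 /98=101.40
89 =89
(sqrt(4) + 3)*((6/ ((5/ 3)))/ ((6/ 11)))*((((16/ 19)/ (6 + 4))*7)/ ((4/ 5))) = 462/ 19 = 24.32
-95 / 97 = -0.98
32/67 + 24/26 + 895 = 780765/871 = 896.40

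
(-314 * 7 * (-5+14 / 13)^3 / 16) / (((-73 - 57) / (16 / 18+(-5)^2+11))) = -1344447363 / 571220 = -2353.64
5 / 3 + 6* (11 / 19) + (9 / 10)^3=334553 / 57000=5.87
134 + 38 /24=1627 /12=135.58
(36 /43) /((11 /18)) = 1.37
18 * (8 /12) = 12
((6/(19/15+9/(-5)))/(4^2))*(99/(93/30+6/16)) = -20.03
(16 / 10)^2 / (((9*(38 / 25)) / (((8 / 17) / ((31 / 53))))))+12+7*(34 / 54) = 4476463 / 270351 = 16.56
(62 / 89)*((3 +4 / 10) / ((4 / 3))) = 1581 / 890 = 1.78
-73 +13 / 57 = -4148 / 57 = -72.77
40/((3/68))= 2720/3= 906.67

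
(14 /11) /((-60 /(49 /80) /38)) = -6517 /13200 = -0.49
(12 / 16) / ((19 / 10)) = 15 / 38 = 0.39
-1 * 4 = -4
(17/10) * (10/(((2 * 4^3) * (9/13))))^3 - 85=-32486572195/382205952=-85.00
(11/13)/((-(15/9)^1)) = -33/65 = -0.51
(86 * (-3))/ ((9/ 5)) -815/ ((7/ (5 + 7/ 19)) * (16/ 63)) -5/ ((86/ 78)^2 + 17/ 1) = -2604.69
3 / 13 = 0.23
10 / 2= 5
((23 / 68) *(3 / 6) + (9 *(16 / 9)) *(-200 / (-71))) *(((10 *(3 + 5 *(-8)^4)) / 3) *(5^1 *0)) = 0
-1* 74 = -74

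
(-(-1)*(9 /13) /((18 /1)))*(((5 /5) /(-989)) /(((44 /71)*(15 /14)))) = -497 /8485620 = -0.00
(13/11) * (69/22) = 3.71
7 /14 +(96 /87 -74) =-4199 /58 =-72.40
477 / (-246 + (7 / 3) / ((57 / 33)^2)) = -516591 / 265571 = -1.95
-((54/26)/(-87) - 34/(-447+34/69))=-607161/11614993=-0.05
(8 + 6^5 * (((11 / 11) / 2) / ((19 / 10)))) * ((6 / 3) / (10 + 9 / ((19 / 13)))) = 78064 / 307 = 254.28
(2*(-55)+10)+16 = -84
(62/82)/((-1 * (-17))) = 31/697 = 0.04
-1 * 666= -666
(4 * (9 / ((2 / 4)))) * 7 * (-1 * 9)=-4536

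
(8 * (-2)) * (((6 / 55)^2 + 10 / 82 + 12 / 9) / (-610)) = 4367224 / 113482875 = 0.04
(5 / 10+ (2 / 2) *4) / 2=9 / 4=2.25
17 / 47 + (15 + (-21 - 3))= -406 / 47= -8.64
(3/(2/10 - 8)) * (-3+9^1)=-30/13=-2.31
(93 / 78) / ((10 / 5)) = 31 / 52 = 0.60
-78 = -78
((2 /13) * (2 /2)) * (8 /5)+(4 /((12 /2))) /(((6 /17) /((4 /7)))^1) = 5428 /4095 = 1.33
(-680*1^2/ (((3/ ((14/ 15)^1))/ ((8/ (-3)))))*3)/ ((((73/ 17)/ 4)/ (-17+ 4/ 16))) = -17349248/ 657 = -26406.77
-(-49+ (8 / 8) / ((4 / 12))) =46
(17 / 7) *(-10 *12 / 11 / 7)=-2040 / 539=-3.78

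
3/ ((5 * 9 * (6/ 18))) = 1/ 5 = 0.20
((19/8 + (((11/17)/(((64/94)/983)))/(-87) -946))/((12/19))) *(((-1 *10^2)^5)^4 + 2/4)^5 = -305135575111111111111111111111111111111187395004888888888888888888888888888888896517278266666666666666666666666666666667048086135555555555555555555555555555555565091042277777777777777777777777777777777873132645/2019328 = -151107484822233491097588500000000000000000000000000000000000000000000000000000000000000000000000000000000000000000000000000000000000000000000000000000000000000000000000000000000000000000000000000000000000.00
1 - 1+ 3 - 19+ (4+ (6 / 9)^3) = -316 / 27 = -11.70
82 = 82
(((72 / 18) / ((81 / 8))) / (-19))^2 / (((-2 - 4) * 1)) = -512 / 7105563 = -0.00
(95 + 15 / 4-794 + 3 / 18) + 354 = -4093 / 12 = -341.08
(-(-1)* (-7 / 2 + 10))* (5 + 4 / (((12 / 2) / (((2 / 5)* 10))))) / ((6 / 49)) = 14651 / 36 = 406.97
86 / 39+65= 2621 / 39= 67.21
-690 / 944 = -345 / 472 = -0.73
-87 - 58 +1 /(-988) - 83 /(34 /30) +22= -196.24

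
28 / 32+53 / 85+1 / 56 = 3609 / 2380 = 1.52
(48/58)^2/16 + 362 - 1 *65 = 249813/841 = 297.04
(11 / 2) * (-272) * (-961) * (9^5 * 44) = 3735254562336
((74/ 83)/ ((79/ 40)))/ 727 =2960/ 4766939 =0.00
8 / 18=4 / 9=0.44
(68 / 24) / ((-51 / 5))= -5 / 18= -0.28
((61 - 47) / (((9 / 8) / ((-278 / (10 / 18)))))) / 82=-15568 / 205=-75.94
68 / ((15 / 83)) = 5644 / 15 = 376.27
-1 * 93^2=-8649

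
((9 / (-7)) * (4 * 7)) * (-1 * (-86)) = -3096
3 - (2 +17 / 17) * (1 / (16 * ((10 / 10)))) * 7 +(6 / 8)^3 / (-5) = 1.60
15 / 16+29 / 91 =1829 / 1456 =1.26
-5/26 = -0.19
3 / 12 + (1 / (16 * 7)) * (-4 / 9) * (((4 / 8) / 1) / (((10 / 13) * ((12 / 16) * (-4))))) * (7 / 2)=1093 / 4320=0.25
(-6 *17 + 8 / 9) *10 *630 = -637000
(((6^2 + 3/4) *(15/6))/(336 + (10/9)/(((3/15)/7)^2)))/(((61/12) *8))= 2835/2129632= 0.00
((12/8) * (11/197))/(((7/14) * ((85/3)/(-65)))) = -1287/3349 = -0.38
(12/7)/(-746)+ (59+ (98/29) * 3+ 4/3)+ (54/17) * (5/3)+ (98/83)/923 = 22414023190939/295838600421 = 75.76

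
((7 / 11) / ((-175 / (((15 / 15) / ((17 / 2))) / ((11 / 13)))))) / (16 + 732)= -13 / 19232950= -0.00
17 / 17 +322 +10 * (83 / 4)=1061 / 2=530.50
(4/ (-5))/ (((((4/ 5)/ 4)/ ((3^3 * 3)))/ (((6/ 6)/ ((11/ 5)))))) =-1620/ 11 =-147.27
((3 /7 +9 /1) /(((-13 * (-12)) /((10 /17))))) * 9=495 /1547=0.32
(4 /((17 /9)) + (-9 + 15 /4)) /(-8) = 213 /544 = 0.39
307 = 307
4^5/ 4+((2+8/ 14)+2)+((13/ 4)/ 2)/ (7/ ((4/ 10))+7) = 260.64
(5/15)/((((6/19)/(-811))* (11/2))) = -15409/99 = -155.65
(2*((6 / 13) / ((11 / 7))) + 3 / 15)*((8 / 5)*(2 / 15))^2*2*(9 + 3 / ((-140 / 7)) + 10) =2089856 / 1546875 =1.35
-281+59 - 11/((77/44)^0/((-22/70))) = -7649/35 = -218.54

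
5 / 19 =0.26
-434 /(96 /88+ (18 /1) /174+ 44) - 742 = -10835860 /14417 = -751.60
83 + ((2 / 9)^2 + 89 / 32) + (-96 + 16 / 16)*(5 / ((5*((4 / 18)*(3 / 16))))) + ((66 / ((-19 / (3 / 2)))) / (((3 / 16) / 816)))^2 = 481150904566961 / 935712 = 514208329.66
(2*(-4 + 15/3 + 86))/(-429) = -58/143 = -0.41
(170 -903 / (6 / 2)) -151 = -282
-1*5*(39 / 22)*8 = -780 / 11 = -70.91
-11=-11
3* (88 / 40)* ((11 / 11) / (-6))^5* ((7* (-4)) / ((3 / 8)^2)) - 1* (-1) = 4261 / 3645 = 1.17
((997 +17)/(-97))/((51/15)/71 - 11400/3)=119990/43617117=0.00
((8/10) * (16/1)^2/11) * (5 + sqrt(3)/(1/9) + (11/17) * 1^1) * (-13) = -5139.77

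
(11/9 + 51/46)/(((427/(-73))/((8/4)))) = -70445/88389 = -0.80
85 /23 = 3.70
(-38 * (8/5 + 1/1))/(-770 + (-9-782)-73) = 13/215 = 0.06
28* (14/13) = 392/13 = 30.15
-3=-3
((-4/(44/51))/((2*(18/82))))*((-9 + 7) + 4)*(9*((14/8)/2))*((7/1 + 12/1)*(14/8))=-1946721/352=-5530.46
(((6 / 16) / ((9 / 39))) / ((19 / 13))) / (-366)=-169 / 55632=-0.00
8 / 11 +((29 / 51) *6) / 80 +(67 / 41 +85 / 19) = 40076101 / 5826920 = 6.88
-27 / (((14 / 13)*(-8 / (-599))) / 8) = -210249 / 14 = -15017.79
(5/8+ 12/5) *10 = 121/4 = 30.25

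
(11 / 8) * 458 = 2519 / 4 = 629.75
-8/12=-2/3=-0.67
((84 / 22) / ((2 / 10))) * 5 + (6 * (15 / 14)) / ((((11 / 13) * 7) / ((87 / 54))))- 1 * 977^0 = 103707 / 1078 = 96.20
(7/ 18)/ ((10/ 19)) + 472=85093/ 180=472.74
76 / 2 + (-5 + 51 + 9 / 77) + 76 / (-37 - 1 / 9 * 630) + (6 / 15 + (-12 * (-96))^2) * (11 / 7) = 85913539269 / 41195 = 2085533.18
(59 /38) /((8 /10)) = 295 /152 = 1.94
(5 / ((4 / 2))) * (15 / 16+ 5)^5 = 38689046875 / 2097152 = 18448.38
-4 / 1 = -4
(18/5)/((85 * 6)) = 3/425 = 0.01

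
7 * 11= 77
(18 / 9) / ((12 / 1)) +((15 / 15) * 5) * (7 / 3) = 71 / 6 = 11.83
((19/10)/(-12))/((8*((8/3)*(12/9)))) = -57/10240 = -0.01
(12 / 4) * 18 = 54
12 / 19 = 0.63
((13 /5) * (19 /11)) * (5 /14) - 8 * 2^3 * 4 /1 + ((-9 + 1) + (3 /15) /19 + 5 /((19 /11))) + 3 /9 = -11374423 /43890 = -259.16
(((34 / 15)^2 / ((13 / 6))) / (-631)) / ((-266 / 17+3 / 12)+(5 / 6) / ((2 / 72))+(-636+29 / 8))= 314432 / 51689358825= 0.00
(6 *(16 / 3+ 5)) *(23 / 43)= 1426 / 43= 33.16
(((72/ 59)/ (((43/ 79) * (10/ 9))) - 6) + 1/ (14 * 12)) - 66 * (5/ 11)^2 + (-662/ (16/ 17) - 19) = -8673350201/ 11720940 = -739.99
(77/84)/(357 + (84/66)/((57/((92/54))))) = 62073/24177188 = 0.00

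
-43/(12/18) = -129/2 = -64.50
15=15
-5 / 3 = -1.67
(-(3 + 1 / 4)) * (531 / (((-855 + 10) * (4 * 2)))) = 531 / 2080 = 0.26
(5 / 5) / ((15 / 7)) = 7 / 15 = 0.47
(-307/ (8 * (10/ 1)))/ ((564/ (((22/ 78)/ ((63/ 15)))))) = -3377/ 7390656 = -0.00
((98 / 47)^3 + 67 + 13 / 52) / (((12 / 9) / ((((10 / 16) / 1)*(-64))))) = -475397325 / 207646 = -2289.46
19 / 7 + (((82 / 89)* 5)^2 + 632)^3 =969662563062012083395 / 3478869036727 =278729251.61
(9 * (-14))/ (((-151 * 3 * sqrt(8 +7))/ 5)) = 14 * sqrt(15)/ 151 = 0.36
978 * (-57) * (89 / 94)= -2480697 / 47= -52780.79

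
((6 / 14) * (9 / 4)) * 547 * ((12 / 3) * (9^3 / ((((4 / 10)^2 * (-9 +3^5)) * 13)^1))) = 3160.10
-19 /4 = -4.75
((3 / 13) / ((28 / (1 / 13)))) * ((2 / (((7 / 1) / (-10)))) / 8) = -15 / 66248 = -0.00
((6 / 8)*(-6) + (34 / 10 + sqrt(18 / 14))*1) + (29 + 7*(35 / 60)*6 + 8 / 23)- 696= -73974 / 115 + 3*sqrt(7) / 7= -642.12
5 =5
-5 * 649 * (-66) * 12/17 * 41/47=131879.40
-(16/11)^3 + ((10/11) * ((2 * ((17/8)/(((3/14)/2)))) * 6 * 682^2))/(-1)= -133946413616/1331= -100635923.08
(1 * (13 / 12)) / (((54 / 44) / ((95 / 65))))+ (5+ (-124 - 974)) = -176857 / 162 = -1091.71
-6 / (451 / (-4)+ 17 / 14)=56 / 1041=0.05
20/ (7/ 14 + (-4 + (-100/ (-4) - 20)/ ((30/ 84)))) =40/ 21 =1.90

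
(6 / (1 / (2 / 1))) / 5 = 12 / 5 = 2.40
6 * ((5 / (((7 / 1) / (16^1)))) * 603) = 289440 / 7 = 41348.57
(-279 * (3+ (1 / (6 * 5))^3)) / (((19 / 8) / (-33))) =27621341 / 2375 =11630.04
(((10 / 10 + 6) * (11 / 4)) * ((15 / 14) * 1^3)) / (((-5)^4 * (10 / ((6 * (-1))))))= -99 / 5000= -0.02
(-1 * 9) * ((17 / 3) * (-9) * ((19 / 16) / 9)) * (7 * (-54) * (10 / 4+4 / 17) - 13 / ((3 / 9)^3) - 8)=-84360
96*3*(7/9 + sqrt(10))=224 + 288*sqrt(10)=1134.74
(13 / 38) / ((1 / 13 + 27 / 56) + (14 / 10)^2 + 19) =118300 / 7441293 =0.02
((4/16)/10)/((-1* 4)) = -1/160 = -0.01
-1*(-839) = 839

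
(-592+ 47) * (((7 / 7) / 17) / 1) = -545 / 17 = -32.06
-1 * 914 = -914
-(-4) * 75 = 300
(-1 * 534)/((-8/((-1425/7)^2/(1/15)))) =8132653125/196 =41493128.19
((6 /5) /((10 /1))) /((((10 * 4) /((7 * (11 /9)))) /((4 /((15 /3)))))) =0.02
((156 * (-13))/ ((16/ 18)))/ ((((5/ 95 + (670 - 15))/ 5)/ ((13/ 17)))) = -5635305/ 423164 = -13.32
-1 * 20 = -20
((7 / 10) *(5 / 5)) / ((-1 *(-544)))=0.00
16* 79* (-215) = -271760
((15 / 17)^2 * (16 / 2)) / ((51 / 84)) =50400 / 4913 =10.26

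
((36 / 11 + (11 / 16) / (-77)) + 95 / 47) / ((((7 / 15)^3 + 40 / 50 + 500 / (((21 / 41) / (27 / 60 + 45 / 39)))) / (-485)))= -6512063293125 / 3979907674336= -1.64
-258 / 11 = -23.45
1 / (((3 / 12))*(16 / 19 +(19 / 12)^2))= 1.19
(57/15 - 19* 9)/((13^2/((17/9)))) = -14212/7605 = -1.87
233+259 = 492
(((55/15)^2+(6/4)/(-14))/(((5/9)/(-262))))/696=-440291/48720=-9.04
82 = 82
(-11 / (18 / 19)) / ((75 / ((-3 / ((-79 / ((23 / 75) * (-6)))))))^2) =-221122 / 21941015625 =-0.00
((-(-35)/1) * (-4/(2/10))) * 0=0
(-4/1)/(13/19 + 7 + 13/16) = -1216/2583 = -0.47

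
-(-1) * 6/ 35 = 6/ 35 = 0.17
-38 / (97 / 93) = -3534 / 97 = -36.43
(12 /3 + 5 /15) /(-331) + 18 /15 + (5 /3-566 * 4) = -11226592 /4965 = -2261.15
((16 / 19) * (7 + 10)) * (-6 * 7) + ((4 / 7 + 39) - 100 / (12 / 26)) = -310565 / 399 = -778.36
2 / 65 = 0.03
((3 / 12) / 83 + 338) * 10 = 561085 / 166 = 3380.03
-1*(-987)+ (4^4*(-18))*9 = -40485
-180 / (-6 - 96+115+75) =-45 / 22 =-2.05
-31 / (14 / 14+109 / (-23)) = 713 / 86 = 8.29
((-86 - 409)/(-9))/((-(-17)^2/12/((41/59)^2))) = -1109460/1006009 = -1.10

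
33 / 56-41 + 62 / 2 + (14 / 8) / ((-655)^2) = -226096077 / 24025400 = -9.41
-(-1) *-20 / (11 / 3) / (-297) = 20 / 1089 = 0.02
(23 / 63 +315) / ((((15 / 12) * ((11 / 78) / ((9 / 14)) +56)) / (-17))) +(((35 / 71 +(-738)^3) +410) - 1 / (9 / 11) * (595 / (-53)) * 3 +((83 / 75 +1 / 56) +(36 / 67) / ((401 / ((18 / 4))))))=-1122647009633096802674227 / 2793023213250200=-401946895.50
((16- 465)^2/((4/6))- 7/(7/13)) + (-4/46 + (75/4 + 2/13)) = 361679151/1196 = 302407.32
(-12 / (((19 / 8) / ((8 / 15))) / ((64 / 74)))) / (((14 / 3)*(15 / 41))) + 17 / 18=-931423 / 2214450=-0.42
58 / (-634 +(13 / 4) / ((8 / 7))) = -1856 / 20197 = -0.09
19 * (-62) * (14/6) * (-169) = 1393574/3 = 464524.67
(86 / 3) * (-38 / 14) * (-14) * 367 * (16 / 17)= 19189696 / 51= 376268.55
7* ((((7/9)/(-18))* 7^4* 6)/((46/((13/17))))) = -1529437/21114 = -72.44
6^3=216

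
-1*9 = -9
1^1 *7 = 7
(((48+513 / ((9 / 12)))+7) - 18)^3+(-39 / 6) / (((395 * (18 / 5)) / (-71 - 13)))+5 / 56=4974416757473 / 13272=374805361.47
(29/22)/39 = 29/858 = 0.03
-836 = -836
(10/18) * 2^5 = 160/9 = 17.78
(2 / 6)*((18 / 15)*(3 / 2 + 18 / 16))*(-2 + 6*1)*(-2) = -42 / 5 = -8.40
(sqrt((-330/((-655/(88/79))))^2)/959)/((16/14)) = 726/1417813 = 0.00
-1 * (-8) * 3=24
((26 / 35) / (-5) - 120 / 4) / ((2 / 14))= -5276 / 25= -211.04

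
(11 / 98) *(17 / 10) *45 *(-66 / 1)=-55539 / 98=-566.72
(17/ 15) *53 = 901/ 15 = 60.07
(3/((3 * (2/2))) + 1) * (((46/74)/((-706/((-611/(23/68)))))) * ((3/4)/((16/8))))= 31161/26122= 1.19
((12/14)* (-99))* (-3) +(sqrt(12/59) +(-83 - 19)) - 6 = 2* sqrt(177)/59 +1026/7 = 147.02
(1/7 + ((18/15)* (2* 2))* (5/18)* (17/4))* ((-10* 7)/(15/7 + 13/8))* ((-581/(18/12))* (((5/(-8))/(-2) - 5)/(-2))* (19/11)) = 1178413250/6963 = 169239.30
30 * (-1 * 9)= -270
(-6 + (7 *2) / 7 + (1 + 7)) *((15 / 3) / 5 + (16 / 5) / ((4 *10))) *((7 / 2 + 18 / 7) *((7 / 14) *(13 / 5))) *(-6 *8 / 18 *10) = -31824 / 35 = -909.26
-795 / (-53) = 15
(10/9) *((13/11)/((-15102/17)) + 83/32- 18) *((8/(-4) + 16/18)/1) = 1023815225/53823528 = 19.02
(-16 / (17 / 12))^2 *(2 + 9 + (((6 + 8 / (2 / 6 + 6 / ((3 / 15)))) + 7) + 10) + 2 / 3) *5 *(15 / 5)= 1757675520 / 26299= 66834.31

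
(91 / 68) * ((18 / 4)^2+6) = 9555 / 272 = 35.13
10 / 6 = 5 / 3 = 1.67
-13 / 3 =-4.33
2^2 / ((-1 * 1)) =-4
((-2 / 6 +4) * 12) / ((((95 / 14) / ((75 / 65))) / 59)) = 109032 / 247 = 441.43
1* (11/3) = 11/3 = 3.67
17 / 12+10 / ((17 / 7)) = 1129 / 204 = 5.53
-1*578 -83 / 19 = -11065 / 19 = -582.37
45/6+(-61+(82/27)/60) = -21647/405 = -53.45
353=353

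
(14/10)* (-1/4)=-7/20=-0.35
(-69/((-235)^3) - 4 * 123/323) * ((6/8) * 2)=-19155276639/8383707250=-2.28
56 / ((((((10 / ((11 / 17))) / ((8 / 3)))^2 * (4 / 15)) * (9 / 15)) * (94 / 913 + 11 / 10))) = 35351360 / 4080969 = 8.66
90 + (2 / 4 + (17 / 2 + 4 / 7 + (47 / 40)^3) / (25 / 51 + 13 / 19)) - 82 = 8975751409 / 509824000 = 17.61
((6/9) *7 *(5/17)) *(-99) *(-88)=203280/17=11957.65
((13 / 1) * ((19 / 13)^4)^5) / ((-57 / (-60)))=39568393113206271782479580 / 1461920290375446110677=27066.04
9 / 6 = 3 / 2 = 1.50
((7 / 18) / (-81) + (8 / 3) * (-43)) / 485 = -167191 / 707130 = -0.24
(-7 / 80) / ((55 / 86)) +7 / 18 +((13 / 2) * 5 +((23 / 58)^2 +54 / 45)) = 567981641 / 16651800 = 34.11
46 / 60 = 23 / 30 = 0.77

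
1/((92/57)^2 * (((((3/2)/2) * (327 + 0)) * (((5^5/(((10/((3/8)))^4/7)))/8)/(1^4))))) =0.29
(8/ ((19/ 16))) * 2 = 256/ 19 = 13.47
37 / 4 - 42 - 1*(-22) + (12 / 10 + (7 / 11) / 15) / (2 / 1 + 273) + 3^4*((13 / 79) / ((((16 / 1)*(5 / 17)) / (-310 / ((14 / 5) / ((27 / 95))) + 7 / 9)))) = -74502254699 / 762808200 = -97.67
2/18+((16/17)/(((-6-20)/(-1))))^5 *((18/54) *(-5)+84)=40554403553/364972821993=0.11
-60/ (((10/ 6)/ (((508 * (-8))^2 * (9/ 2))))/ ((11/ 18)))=-1635093504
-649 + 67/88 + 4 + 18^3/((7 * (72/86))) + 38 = 388.90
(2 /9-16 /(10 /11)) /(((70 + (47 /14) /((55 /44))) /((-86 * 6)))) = 117691 /954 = 123.37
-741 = -741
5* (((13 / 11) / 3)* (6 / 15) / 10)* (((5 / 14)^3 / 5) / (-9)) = -65 / 814968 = -0.00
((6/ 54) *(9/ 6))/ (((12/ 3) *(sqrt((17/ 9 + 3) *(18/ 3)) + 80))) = 5/ 9556 - sqrt(66)/ 229344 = 0.00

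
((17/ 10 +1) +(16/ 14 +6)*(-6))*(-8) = 11244/ 35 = 321.26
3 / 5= 0.60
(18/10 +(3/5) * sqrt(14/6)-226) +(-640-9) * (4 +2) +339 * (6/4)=-36097/10 +sqrt(21)/5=-3608.78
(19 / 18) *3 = 19 / 6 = 3.17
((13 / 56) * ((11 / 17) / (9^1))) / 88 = 13 / 68544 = 0.00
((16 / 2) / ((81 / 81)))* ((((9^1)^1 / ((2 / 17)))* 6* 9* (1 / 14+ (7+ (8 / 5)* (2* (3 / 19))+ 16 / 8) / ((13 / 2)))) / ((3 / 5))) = 146066652 / 1729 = 84480.42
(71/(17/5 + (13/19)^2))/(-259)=-128155/1808338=-0.07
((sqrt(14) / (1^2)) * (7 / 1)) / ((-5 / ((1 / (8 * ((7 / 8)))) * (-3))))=3 * sqrt(14) / 5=2.24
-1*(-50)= 50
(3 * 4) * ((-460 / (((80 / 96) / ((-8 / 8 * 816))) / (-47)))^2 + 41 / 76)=102185443891150971 / 19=5378181257428998.47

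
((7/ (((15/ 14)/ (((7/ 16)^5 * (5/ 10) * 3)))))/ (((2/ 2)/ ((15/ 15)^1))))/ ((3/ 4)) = 823543/ 3932160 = 0.21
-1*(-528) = 528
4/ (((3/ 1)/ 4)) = 16/ 3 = 5.33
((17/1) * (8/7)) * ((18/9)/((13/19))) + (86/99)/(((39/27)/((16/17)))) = 976048/17017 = 57.36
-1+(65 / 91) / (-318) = -2231 / 2226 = -1.00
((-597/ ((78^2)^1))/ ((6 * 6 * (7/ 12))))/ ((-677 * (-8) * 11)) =-199/ 2537222688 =-0.00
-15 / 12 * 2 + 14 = 11.50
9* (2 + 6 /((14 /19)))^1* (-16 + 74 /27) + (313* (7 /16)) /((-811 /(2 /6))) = -109946435 /90832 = -1210.44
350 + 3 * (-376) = -778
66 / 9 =22 / 3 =7.33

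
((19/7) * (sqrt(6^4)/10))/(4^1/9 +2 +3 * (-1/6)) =6156/1225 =5.03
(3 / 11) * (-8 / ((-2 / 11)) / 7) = 12 / 7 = 1.71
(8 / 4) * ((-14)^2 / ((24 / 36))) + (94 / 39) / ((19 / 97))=444826 / 741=600.30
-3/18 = -1/6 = -0.17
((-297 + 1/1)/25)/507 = -296/12675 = -0.02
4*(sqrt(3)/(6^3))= sqrt(3)/54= 0.03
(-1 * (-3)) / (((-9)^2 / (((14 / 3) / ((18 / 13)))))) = 91 / 729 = 0.12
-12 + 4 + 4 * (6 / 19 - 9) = -812 / 19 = -42.74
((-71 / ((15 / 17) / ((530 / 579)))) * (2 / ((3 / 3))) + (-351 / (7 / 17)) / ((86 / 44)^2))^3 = -577678874813112987204009684992 / 11363295717284715125271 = -50837264.93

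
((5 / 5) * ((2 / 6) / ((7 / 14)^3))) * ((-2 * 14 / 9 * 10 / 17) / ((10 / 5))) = -1120 / 459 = -2.44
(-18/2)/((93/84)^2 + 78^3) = -7056/372049729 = -0.00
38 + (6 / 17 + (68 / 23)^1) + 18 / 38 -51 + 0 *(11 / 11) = -68472 / 7429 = -9.22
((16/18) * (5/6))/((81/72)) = 0.66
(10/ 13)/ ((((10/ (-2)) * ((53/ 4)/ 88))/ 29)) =-20416/ 689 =-29.63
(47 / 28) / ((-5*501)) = -47 / 70140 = -0.00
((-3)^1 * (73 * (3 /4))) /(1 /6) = -1971 /2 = -985.50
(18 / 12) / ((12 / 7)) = 7 / 8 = 0.88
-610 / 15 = -122 / 3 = -40.67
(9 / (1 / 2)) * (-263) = -4734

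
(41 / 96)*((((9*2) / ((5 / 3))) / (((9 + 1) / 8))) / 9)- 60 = -5959 / 100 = -59.59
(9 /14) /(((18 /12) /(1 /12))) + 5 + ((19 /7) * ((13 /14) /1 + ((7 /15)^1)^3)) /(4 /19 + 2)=6.30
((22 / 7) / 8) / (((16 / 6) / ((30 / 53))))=495 / 5936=0.08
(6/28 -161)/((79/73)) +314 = 182961/1106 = 165.43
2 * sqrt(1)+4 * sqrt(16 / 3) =2+16 * sqrt(3) / 3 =11.24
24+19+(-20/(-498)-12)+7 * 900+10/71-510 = 102912659/17679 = 5821.18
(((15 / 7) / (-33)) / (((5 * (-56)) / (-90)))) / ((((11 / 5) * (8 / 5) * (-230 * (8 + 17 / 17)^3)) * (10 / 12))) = 5 / 117821088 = 0.00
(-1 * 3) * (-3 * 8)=72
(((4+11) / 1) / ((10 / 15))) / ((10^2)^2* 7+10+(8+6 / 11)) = 495 / 1540408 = 0.00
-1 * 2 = -2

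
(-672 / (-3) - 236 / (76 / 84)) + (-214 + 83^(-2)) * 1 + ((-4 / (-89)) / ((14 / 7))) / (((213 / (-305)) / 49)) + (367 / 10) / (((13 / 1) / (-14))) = -47085694360028 / 161284544655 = -291.94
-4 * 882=-3528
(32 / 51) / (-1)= -32 / 51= -0.63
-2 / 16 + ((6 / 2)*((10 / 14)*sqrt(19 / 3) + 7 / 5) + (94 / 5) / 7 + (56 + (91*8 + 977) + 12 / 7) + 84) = 5*sqrt(57) / 7 + 74139 / 40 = 1858.87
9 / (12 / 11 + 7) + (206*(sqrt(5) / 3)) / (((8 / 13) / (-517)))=99 / 89-692263*sqrt(5) / 12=-128994.48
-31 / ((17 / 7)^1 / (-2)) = 434 / 17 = 25.53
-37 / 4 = -9.25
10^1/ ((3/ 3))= 10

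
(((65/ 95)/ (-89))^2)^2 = 0.00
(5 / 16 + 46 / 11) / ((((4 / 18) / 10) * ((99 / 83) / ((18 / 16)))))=2954385 / 15488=190.75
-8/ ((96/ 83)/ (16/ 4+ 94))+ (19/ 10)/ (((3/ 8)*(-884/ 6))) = -4494263/ 6630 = -677.87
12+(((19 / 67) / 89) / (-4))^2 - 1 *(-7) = 10809440537 / 568917904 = 19.00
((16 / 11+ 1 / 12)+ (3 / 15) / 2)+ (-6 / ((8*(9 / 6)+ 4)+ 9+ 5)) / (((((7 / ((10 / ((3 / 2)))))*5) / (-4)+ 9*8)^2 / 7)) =460845499 / 281415420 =1.64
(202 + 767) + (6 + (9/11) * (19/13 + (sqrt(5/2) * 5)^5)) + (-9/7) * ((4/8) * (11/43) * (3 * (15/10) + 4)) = 167832915/172172 + 703125 * sqrt(10)/88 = 26241.58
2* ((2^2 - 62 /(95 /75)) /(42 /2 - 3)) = -854 /171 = -4.99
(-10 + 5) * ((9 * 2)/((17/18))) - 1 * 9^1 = -1773/17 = -104.29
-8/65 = -0.12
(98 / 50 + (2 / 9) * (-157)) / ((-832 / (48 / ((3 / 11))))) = 81499 / 11700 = 6.97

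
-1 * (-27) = 27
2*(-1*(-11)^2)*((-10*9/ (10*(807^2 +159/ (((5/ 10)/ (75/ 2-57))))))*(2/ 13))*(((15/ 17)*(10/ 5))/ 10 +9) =726/ 152303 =0.00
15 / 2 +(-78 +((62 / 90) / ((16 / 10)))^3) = -26284193 / 373248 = -70.42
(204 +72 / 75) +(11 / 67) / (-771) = 264690193 / 1291425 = 204.96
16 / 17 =0.94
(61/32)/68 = 61/2176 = 0.03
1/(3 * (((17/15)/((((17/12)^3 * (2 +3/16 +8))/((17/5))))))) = 69275/27648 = 2.51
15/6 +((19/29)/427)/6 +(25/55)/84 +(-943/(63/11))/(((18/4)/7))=-11192916961/44133012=-253.62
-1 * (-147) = 147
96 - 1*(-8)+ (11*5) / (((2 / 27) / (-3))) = -4247 / 2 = -2123.50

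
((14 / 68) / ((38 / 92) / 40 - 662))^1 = -6440 / 20707037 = -0.00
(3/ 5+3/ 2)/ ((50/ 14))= 147/ 250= 0.59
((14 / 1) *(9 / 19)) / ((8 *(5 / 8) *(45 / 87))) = 1218 / 475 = 2.56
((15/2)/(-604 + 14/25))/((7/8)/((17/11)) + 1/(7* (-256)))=-0.02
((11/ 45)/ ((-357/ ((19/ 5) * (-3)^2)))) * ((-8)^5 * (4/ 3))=27394048/ 26775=1023.12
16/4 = 4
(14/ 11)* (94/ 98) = 94/ 77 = 1.22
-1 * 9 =-9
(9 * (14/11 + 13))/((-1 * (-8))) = 1413/88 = 16.06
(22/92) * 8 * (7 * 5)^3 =1886500/23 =82021.74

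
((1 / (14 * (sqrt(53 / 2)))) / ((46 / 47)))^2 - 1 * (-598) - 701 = -1132019703 / 10990504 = -103.00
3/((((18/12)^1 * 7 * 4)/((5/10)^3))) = 1/112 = 0.01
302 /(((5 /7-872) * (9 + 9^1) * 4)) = -1057 /219564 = -0.00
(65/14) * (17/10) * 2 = 221/14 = 15.79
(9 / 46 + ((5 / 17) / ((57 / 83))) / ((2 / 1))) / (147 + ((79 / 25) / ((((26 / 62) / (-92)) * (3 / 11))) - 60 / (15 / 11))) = -2968225 / 17665887127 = -0.00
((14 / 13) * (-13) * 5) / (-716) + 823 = 294669 / 358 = 823.10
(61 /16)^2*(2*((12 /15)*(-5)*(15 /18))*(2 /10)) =-3721 /192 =-19.38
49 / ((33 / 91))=4459 / 33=135.12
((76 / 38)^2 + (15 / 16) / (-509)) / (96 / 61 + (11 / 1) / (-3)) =-5958663 / 3119152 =-1.91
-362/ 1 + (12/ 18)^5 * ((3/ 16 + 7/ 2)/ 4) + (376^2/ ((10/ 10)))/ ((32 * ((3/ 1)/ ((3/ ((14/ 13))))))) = 12725351/ 3402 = 3740.55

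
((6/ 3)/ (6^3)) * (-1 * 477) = -53/ 12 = -4.42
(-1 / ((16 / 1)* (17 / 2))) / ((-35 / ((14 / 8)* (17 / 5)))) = 1 / 800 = 0.00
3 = 3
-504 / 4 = -126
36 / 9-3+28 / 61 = 89 / 61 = 1.46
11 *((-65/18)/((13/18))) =-55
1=1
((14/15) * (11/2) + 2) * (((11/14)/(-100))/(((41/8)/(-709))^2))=-4733244296/4412625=-1072.66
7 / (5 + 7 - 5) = 1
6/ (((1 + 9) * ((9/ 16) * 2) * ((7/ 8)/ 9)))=192/ 35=5.49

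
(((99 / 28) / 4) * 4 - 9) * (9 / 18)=-153 / 56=-2.73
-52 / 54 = -26 / 27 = -0.96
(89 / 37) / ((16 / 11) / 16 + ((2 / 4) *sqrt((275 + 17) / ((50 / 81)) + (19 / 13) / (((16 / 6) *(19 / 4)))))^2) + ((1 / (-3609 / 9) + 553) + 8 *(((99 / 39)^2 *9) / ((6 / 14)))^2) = 210964956669891004920 / 1434706205512177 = 147044.01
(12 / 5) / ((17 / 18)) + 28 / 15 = 1124 / 255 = 4.41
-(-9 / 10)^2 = -81 / 100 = -0.81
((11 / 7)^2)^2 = 14641 / 2401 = 6.10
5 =5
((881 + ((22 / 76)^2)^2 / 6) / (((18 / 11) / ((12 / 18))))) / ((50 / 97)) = 11760520453979 / 16889601600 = 696.32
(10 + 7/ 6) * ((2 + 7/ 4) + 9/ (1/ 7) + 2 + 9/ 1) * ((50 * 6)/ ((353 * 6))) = 520925/ 4236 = 122.98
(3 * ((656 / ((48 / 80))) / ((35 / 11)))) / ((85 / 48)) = 346368 / 595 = 582.13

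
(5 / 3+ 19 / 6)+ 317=1931 / 6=321.83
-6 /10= -3 /5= -0.60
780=780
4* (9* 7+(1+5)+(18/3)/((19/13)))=5556/19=292.42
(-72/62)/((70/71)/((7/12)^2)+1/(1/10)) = -8946/99355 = -0.09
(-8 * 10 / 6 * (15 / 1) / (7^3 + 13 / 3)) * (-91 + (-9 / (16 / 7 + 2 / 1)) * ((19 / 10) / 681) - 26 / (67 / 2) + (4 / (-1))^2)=345770433 / 7923889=43.64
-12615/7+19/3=-37712/21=-1795.81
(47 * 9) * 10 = 4230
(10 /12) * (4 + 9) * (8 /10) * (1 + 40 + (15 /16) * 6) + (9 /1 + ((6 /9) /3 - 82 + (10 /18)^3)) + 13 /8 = 1942651 /5832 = 333.10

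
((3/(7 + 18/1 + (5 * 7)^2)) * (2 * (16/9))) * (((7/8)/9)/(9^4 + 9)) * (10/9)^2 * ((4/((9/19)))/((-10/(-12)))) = 4256/2694110625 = 0.00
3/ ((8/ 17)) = 51/ 8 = 6.38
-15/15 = -1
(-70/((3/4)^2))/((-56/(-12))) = -80/3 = -26.67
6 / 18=1 / 3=0.33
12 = 12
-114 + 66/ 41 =-4608/ 41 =-112.39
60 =60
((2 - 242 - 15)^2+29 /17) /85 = 1105454 /1445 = 765.02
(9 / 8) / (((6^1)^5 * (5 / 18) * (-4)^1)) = -1 / 7680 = -0.00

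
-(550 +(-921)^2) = -848791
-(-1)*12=12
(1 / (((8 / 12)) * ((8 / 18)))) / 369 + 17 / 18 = 2815 / 2952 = 0.95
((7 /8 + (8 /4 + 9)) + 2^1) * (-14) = -777 /4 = -194.25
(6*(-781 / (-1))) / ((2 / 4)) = 9372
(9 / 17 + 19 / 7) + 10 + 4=2052 / 119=17.24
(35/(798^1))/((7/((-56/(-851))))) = 20/48507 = 0.00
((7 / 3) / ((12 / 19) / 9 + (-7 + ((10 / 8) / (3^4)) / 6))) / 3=-28728 / 255865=-0.11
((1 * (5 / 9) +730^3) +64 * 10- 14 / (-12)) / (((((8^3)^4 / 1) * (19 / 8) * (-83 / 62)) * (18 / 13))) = -148522840687 / 115500260524032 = -0.00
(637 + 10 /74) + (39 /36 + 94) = 325105 /444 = 732.22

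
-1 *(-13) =13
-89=-89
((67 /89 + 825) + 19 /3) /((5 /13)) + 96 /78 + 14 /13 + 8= 37725113 /17355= 2173.73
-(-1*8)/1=8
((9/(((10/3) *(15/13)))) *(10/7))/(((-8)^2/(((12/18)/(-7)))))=-39/7840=-0.00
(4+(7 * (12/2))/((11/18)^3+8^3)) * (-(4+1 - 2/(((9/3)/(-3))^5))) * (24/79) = -2048626272/235997885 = -8.68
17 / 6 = 2.83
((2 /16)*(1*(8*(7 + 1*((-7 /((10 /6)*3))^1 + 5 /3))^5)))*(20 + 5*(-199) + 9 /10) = -49959119815603 /2531250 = -19736936.22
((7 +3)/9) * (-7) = -70/9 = -7.78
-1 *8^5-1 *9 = -32777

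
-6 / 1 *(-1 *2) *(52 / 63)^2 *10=81.75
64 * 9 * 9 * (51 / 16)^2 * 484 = 25492401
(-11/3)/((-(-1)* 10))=-11/30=-0.37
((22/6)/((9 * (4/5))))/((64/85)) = 4675/6912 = 0.68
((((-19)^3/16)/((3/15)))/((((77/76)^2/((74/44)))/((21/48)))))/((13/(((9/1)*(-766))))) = 1578995951805/1937936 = 814782.30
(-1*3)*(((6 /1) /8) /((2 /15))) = -135 /8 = -16.88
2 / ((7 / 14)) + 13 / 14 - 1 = 55 / 14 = 3.93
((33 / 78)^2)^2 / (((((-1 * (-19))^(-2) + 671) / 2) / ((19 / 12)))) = 100422619 / 664165262592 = 0.00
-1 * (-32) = 32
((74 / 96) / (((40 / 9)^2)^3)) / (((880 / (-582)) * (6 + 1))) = -0.00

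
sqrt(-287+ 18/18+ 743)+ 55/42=22.69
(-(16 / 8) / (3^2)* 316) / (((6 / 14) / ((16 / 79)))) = -896 / 27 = -33.19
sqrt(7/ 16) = sqrt(7)/ 4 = 0.66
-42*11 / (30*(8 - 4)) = -77 / 20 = -3.85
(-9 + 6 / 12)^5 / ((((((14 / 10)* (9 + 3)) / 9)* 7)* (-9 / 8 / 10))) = 35496425 / 1176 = 30184.03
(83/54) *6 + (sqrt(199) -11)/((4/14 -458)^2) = 49 *sqrt(199)/10265616 + 94671253/10265616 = 9.22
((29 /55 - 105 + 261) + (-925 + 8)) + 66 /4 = -81837 /110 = -743.97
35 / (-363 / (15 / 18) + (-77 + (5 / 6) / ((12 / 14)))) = -6300 / 92093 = -0.07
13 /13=1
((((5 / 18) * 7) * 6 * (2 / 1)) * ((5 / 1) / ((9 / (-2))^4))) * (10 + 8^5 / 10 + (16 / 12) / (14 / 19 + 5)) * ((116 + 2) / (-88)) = -88783402960 / 70799751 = -1254.01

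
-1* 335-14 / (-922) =-154428 / 461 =-334.98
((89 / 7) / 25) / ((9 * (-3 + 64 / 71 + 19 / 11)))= -69509 / 456750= -0.15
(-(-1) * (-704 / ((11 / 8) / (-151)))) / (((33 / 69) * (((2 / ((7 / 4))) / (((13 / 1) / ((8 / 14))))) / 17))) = 601745872 / 11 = 54704170.18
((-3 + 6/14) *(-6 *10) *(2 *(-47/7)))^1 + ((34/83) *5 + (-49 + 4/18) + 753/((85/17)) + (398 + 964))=-110900926/183015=-605.97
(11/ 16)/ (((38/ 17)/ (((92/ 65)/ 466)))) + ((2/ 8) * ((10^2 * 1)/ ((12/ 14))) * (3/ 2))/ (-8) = -50348523/ 9208160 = -5.47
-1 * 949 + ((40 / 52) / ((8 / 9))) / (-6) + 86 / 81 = -7986647 / 8424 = -948.08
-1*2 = -2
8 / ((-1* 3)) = -8 / 3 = -2.67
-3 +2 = -1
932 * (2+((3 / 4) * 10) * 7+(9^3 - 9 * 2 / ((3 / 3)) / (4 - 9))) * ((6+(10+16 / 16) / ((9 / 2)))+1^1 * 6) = 95365036 / 9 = 10596115.11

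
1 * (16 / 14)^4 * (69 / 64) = 4416 / 2401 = 1.84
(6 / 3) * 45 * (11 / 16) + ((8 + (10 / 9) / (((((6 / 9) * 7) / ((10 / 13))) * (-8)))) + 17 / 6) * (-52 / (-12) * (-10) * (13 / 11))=-908755 / 1848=-491.75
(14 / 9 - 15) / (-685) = 121 / 6165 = 0.02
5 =5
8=8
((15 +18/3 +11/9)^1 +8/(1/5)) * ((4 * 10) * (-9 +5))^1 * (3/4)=-22400/3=-7466.67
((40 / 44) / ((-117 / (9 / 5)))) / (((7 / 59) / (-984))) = 116112 / 1001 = 116.00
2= 2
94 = 94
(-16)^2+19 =275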